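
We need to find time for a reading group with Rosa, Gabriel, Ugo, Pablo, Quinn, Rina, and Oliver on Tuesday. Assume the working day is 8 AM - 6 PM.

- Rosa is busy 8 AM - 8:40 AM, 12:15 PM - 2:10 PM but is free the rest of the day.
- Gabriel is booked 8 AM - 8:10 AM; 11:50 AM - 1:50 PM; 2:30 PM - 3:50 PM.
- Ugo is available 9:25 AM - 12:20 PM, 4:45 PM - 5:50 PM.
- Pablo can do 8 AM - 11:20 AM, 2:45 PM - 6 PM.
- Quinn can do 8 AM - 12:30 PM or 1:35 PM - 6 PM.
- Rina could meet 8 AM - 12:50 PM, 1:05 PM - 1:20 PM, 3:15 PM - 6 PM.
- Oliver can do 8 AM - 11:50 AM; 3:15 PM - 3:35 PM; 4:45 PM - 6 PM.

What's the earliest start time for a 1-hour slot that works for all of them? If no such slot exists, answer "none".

09:25

Rosa free: 08:40-12:15, 14:10-18:00 (invert busy blocks within the working day).
Gabriel free: 08:10-11:50, 13:50-14:30, 15:50-18:00 (invert busy blocks within the working day).
Ugo free: 09:25-12:20, 16:45-17:50.
Pablo free: 08:00-11:20, 14:45-18:00.
Quinn free: 08:00-12:30, 13:35-18:00.
Rina free: 08:00-12:50, 13:05-13:20, 15:15-18:00.
Oliver free: 08:00-11:50, 15:15-15:35, 16:45-18:00.
Rosa ∩ Gabriel: 08:40-11:50, 14:10-14:30, 15:50-18:00.
Rosa ∩ Gabriel ∩ Ugo: 09:25-11:50, 16:45-17:50.
Rosa ∩ Gabriel ∩ Ugo ∩ Pablo: 09:25-11:20, 16:45-17:50.
Rosa ∩ Gabriel ∩ Ugo ∩ Pablo ∩ Quinn: 09:25-11:20, 16:45-17:50.
Rosa ∩ Gabriel ∩ Ugo ∩ Pablo ∩ Quinn ∩ Rina: 09:25-11:20, 16:45-17:50.
Rosa ∩ Gabriel ∩ Ugo ∩ Pablo ∩ Quinn ∩ Rina ∩ Oliver: 09:25-11:20, 16:45-17:50.
The first common window of at least 60 minutes is 09:25-11:20, so the earliest start is 09:25.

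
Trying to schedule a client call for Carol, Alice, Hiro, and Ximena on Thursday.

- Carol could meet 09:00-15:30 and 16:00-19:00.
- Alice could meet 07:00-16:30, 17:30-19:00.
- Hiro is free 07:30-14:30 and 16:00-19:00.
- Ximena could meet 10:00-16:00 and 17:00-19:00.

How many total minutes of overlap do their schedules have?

360

Carol ∩ Alice: 09:00-15:30, 16:00-16:30, 17:30-19:00.
Carol ∩ Alice ∩ Hiro: 09:00-14:30, 16:00-16:30, 17:30-19:00.
Carol ∩ Alice ∩ Hiro ∩ Ximena: 10:00-14:30, 17:30-19:00.
So the common availability across everyone is 10:00-14:30, 17:30-19:00.
Summing the common windows: 270 + 90 = 360 minutes.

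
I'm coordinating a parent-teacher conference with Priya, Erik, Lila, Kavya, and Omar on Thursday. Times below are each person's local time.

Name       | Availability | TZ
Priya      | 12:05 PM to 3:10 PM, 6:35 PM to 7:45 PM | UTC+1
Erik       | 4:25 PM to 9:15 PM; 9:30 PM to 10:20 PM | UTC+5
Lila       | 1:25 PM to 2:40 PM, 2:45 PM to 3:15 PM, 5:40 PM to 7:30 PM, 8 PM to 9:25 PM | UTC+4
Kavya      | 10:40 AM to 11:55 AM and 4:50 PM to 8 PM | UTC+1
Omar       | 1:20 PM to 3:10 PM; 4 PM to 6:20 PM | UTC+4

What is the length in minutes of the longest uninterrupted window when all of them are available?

0

Priya in UTC: 11:05-14:10, 17:35-18:45 (subtract 1h to convert from UTC+1).
Erik in UTC: 11:25-16:15, 16:30-17:20 (subtract 5h to convert from UTC+5).
Lila in UTC: 09:25-10:40, 10:45-11:15, 13:40-15:30, 16:00-17:25 (subtract 4h to convert from UTC+4).
Kavya in UTC: 09:40-10:55, 15:50-19:00 (subtract 1h to convert from UTC+1).
Omar in UTC: 09:20-11:10, 12:00-14:20 (subtract 4h to convert from UTC+4).
Priya ∩ Erik: 11:25-14:10.
Priya ∩ Erik ∩ Lila: 13:40-14:10.
Priya ∩ Erik ∩ Lila ∩ Kavya: ∅.
Priya ∩ Erik ∩ Lila ∩ Kavya ∩ Omar: ∅.
There is no time when everyone is free.
No common window exists, so the longest block is 0 minutes.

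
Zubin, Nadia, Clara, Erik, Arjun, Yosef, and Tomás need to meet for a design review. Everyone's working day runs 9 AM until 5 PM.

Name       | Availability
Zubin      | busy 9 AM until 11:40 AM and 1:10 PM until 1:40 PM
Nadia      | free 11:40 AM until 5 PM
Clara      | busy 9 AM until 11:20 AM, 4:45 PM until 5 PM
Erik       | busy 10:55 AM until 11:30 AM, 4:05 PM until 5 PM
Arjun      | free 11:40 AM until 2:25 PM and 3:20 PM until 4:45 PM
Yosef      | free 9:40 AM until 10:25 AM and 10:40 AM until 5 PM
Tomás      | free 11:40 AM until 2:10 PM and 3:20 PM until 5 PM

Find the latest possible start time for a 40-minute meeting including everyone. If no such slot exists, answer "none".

15:25

Zubin free: 11:40-13:10, 13:40-17:00 (invert busy blocks within the working day).
Nadia free: 11:40-17:00.
Clara free: 11:20-16:45 (invert busy blocks within the working day).
Erik free: 09:00-10:55, 11:30-16:05 (invert busy blocks within the working day).
Arjun free: 11:40-14:25, 15:20-16:45.
Yosef free: 09:40-10:25, 10:40-17:00.
Tomás free: 11:40-14:10, 15:20-17:00.
Zubin ∩ Nadia: 11:40-13:10, 13:40-17:00.
Zubin ∩ Nadia ∩ Clara: 11:40-13:10, 13:40-16:45.
Zubin ∩ Nadia ∩ Clara ∩ Erik: 11:40-13:10, 13:40-16:05.
Zubin ∩ Nadia ∩ Clara ∩ Erik ∩ Arjun: 11:40-13:10, 13:40-14:25, 15:20-16:05.
Zubin ∩ Nadia ∩ Clara ∩ Erik ∩ Arjun ∩ Yosef: 11:40-13:10, 13:40-14:25, 15:20-16:05.
Zubin ∩ Nadia ∩ Clara ∩ Erik ∩ Arjun ∩ Yosef ∩ Tomás: 11:40-13:10, 13:40-14:10, 15:20-16:05.
Those are the intersection windows.
The last common window of at least 40 minutes is 15:20-16:05; a 40-minute meeting can start as late as 15:25 and still end by 16:05.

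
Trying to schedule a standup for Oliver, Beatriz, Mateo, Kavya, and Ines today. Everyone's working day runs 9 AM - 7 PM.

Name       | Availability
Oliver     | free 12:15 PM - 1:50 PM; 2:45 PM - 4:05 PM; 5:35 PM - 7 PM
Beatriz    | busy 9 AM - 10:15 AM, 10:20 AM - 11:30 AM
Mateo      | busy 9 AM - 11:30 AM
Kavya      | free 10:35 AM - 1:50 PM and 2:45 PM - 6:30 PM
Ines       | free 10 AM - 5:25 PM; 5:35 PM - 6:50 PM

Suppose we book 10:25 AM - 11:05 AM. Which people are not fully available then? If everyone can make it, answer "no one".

Beatriz, Kavya, Mateo, Oliver

Oliver free: 12:15-13:50, 14:45-16:05, 17:35-19:00.
Beatriz free: 10:15-10:20, 11:30-19:00 (invert busy blocks within the working day).
Mateo free: 11:30-19:00 (invert busy blocks within the working day).
Kavya free: 10:35-13:50, 14:45-18:30.
Ines free: 10:00-17:25, 17:35-18:50.
Oliver: not fully free for 10:25-11:05. Beatriz: not fully free for 10:25-11:05. Mateo: not fully free for 10:25-11:05. Kavya: not fully free for 10:25-11:05. Ines: free for 10:25-11:05.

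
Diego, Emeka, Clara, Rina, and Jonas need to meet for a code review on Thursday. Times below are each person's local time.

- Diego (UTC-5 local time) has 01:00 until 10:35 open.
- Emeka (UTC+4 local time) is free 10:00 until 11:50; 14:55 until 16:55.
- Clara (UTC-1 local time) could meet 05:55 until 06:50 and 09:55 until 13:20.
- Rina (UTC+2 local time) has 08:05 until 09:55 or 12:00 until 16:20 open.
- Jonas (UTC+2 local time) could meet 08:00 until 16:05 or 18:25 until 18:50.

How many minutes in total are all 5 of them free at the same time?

Diego in UTC: 06:00-15:35 (add 5h to convert from UTC-5).
Emeka in UTC: 06:00-07:50, 10:55-12:55 (subtract 4h to convert from UTC+4).
Clara in UTC: 06:55-07:50, 10:55-14:20 (add 1h to convert from UTC-1).
Rina in UTC: 06:05-07:55, 10:00-14:20 (subtract 2h to convert from UTC+2).
Jonas in UTC: 06:00-14:05, 16:25-16:50 (subtract 2h to convert from UTC+2).
Diego ∩ Emeka: 06:00-07:50, 10:55-12:55.
Diego ∩ Emeka ∩ Clara: 06:55-07:50, 10:55-12:55.
Diego ∩ Emeka ∩ Clara ∩ Rina: 06:55-07:50, 10:55-12:55.
Diego ∩ Emeka ∩ Clara ∩ Rina ∩ Jonas: 06:55-07:50, 10:55-12:55.
So the common availability across everyone is 06:55-07:50, 10:55-12:55.
Summing the common windows: 55 + 120 = 175 minutes.

175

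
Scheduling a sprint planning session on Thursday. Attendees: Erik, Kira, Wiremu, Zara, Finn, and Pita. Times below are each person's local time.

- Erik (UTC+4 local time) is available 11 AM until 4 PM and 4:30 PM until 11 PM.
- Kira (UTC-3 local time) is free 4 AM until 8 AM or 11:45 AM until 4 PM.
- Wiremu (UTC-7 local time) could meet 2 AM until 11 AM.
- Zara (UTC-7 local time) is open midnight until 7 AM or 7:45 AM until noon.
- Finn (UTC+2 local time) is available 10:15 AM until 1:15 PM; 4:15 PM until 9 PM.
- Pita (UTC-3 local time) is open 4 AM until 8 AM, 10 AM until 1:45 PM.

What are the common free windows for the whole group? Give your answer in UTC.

09:00-11:00, 14:45-16:45

Erik in UTC: 07:00-12:00, 12:30-19:00 (subtract 4h to convert from UTC+4).
Kira in UTC: 07:00-11:00, 14:45-19:00 (add 3h to convert from UTC-3).
Wiremu in UTC: 09:00-18:00 (add 7h to convert from UTC-7).
Zara in UTC: 07:00-14:00, 14:45-19:00 (add 7h to convert from UTC-7).
Finn in UTC: 08:15-11:15, 14:15-19:00 (subtract 2h to convert from UTC+2).
Pita in UTC: 07:00-11:00, 13:00-16:45 (add 3h to convert from UTC-3).
Erik ∩ Kira: 07:00-11:00, 14:45-19:00.
Erik ∩ Kira ∩ Wiremu: 09:00-11:00, 14:45-18:00.
Erik ∩ Kira ∩ Wiremu ∩ Zara: 09:00-11:00, 14:45-18:00.
Erik ∩ Kira ∩ Wiremu ∩ Zara ∩ Finn: 09:00-11:00, 14:45-18:00.
Erik ∩ Kira ∩ Wiremu ∩ Zara ∩ Finn ∩ Pita: 09:00-11:00, 14:45-16:45.
Those are the intersection windows.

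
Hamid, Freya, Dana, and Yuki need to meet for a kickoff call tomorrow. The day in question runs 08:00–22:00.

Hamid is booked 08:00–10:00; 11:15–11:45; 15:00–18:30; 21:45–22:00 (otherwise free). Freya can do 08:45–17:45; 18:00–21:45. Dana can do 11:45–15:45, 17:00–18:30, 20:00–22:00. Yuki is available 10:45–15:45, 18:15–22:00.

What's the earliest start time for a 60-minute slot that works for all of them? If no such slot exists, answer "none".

11:45

Hamid free: 10:00-11:15, 11:45-15:00, 18:30-21:45 (invert busy blocks within the working day).
Freya free: 08:45-17:45, 18:00-21:45.
Dana free: 11:45-15:45, 17:00-18:30, 20:00-22:00.
Yuki free: 10:45-15:45, 18:15-22:00.
Hamid ∩ Freya: 10:00-11:15, 11:45-15:00, 18:30-21:45.
Hamid ∩ Freya ∩ Dana: 11:45-15:00, 20:00-21:45.
Hamid ∩ Freya ∩ Dana ∩ Yuki: 11:45-15:00, 20:00-21:45.
The first common window of at least 60 minutes is 11:45-15:00, so the earliest start is 11:45.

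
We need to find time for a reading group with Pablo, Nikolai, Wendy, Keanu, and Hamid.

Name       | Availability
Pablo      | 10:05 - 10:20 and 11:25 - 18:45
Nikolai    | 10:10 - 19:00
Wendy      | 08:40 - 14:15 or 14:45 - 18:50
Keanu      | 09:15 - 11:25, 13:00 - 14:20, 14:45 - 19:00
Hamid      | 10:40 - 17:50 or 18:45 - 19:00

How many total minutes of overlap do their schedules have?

Pablo ∩ Nikolai: 10:10-10:20, 11:25-18:45.
Pablo ∩ Nikolai ∩ Wendy: 10:10-10:20, 11:25-14:15, 14:45-18:45.
Pablo ∩ Nikolai ∩ Wendy ∩ Keanu: 10:10-10:20, 13:00-14:15, 14:45-18:45.
Pablo ∩ Nikolai ∩ Wendy ∩ Keanu ∩ Hamid: 13:00-14:15, 14:45-17:50.
Those are the intersection windows.
Summing the common windows: 75 + 185 = 260 minutes.

260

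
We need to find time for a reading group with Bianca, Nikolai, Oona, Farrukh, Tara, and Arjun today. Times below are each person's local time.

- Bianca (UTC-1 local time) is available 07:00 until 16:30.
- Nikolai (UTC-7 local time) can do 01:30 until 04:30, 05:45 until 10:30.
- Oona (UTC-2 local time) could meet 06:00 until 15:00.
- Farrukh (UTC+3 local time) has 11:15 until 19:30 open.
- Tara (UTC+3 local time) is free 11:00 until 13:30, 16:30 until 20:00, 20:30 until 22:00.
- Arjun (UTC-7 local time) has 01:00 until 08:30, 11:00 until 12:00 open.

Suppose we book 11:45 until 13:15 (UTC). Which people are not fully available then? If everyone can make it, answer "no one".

Bianca in UTC: 08:00-17:30 (add 1h to convert from UTC-1).
Nikolai in UTC: 08:30-11:30, 12:45-17:30 (add 7h to convert from UTC-7).
Oona in UTC: 08:00-17:00 (add 2h to convert from UTC-2).
Farrukh in UTC: 08:15-16:30 (subtract 3h to convert from UTC+3).
Tara in UTC: 08:00-10:30, 13:30-17:00, 17:30-19:00 (subtract 3h to convert from UTC+3).
Arjun in UTC: 08:00-15:30, 18:00-19:00 (add 7h to convert from UTC-7).
Bianca: free for 11:45-13:15. Nikolai: not fully free for 11:45-13:15. Oona: free for 11:45-13:15. Farrukh: free for 11:45-13:15. Tara: not fully free for 11:45-13:15. Arjun: free for 11:45-13:15.

Nikolai, Tara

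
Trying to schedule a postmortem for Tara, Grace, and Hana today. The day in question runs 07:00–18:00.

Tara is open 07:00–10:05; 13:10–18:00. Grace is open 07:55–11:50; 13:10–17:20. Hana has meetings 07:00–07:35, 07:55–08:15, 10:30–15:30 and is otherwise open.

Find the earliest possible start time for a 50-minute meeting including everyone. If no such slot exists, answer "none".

Tara free: 07:00-10:05, 13:10-18:00.
Grace free: 07:55-11:50, 13:10-17:20.
Hana free: 07:35-07:55, 08:15-10:30, 15:30-18:00 (invert busy blocks within the working day).
Tara ∩ Grace: 07:55-10:05, 13:10-17:20.
Tara ∩ Grace ∩ Hana: 08:15-10:05, 15:30-17:20.
The first common window of at least 50 minutes is 08:15-10:05, so the earliest start is 08:15.

08:15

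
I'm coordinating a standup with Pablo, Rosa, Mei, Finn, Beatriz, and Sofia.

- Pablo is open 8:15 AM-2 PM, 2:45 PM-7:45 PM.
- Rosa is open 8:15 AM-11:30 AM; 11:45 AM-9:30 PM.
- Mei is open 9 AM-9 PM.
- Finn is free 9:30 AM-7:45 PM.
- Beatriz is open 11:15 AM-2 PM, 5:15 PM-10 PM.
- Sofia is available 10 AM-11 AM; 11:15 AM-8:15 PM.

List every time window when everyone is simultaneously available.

Pablo ∩ Rosa: 08:15-11:30, 11:45-14:00, 14:45-19:45.
Pablo ∩ Rosa ∩ Mei: 09:00-11:30, 11:45-14:00, 14:45-19:45.
Pablo ∩ Rosa ∩ Mei ∩ Finn: 09:30-11:30, 11:45-14:00, 14:45-19:45.
Pablo ∩ Rosa ∩ Mei ∩ Finn ∩ Beatriz: 11:15-11:30, 11:45-14:00, 17:15-19:45.
Pablo ∩ Rosa ∩ Mei ∩ Finn ∩ Beatriz ∩ Sofia: 11:15-11:30, 11:45-14:00, 17:15-19:45.
So the common availability across everyone is 11:15-11:30, 11:45-14:00, 17:15-19:45.

11:15-11:30, 11:45-14:00, 17:15-19:45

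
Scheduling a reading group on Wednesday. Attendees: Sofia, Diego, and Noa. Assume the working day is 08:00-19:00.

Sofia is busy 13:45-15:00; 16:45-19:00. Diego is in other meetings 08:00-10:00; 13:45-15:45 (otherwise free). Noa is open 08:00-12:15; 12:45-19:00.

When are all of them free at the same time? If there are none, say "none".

10:00-12:15, 12:45-13:45, 15:45-16:45

Sofia free: 08:00-13:45, 15:00-16:45 (invert busy blocks within the working day).
Diego free: 10:00-13:45, 15:45-19:00 (invert busy blocks within the working day).
Noa free: 08:00-12:15, 12:45-19:00.
Sofia ∩ Diego: 10:00-13:45, 15:45-16:45.
Sofia ∩ Diego ∩ Noa: 10:00-12:15, 12:45-13:45, 15:45-16:45.
Those are the intersection windows.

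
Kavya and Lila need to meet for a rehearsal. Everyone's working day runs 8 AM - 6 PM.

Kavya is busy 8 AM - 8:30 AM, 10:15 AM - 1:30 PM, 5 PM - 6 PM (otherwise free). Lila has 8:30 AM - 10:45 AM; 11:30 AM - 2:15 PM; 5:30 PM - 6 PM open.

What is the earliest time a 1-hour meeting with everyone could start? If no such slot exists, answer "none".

08:30

Kavya free: 08:30-10:15, 13:30-17:00 (invert busy blocks within the working day).
Lila free: 08:30-10:45, 11:30-14:15, 17:30-18:00.
Kavya ∩ Lila: 08:30-10:15, 13:30-14:15.
The first common window of at least 60 minutes is 08:30-10:15, so the earliest start is 08:30.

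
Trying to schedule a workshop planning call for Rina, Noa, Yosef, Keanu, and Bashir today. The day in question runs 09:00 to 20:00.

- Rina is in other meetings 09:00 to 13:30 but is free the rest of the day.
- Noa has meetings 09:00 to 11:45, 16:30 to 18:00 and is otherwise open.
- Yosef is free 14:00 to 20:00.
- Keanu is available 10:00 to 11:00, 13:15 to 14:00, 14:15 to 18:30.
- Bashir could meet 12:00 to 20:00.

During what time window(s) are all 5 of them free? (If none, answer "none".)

Rina free: 13:30-20:00 (invert busy blocks within the working day).
Noa free: 11:45-16:30, 18:00-20:00 (invert busy blocks within the working day).
Yosef free: 14:00-20:00.
Keanu free: 10:00-11:00, 13:15-14:00, 14:15-18:30.
Bashir free: 12:00-20:00.
Rina ∩ Noa: 13:30-16:30, 18:00-20:00.
Rina ∩ Noa ∩ Yosef: 14:00-16:30, 18:00-20:00.
Rina ∩ Noa ∩ Yosef ∩ Keanu: 14:15-16:30, 18:00-18:30.
Rina ∩ Noa ∩ Yosef ∩ Keanu ∩ Bashir: 14:15-16:30, 18:00-18:30.

14:15-16:30, 18:00-18:30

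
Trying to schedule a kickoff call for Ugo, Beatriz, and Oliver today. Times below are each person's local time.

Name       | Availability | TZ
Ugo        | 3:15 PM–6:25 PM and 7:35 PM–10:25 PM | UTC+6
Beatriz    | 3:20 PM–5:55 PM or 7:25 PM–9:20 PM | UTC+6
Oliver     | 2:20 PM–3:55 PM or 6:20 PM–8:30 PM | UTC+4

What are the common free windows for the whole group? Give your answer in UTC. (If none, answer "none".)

Ugo in UTC: 09:15-12:25, 13:35-16:25 (subtract 6h to convert from UTC+6).
Beatriz in UTC: 09:20-11:55, 13:25-15:20 (subtract 6h to convert from UTC+6).
Oliver in UTC: 10:20-11:55, 14:20-16:30 (subtract 4h to convert from UTC+4).
Ugo ∩ Beatriz: 09:20-11:55, 13:35-15:20.
Ugo ∩ Beatriz ∩ Oliver: 10:20-11:55, 14:20-15:20.
So the common availability across everyone is 10:20-11:55, 14:20-15:20.

10:20-11:55, 14:20-15:20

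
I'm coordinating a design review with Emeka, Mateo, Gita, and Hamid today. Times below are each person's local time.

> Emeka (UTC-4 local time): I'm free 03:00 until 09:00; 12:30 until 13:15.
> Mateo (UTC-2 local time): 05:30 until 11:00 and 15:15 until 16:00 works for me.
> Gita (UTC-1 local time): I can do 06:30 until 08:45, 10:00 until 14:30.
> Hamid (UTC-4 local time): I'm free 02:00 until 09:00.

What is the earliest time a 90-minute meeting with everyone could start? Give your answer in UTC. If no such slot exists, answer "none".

Emeka in UTC: 07:00-13:00, 16:30-17:15 (add 4h to convert from UTC-4).
Mateo in UTC: 07:30-13:00, 17:15-18:00 (add 2h to convert from UTC-2).
Gita in UTC: 07:30-09:45, 11:00-15:30 (add 1h to convert from UTC-1).
Hamid in UTC: 06:00-13:00 (add 4h to convert from UTC-4).
Emeka ∩ Mateo: 07:30-13:00.
Emeka ∩ Mateo ∩ Gita: 07:30-09:45, 11:00-13:00.
Emeka ∩ Mateo ∩ Gita ∩ Hamid: 07:30-09:45, 11:00-13:00.
The first common window of at least 90 minutes is 07:30-09:45, so the earliest start is 07:30.

07:30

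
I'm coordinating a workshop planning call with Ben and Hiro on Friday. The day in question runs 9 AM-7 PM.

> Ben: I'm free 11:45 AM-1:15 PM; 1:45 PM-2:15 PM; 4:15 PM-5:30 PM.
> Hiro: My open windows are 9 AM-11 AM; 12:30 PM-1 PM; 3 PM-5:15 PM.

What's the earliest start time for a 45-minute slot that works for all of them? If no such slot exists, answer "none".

16:15

Ben ∩ Hiro: 12:30-13:00, 16:15-17:15.
The first common window of at least 45 minutes is 16:15-17:15, so the earliest start is 16:15.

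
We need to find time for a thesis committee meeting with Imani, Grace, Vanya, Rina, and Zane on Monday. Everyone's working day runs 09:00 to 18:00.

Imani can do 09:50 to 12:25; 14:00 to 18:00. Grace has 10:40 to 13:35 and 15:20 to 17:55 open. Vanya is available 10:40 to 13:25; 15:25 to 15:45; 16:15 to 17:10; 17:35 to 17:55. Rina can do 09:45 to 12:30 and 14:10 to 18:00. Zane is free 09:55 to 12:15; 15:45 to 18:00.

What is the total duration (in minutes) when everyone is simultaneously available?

Imani ∩ Grace: 10:40-12:25, 15:20-17:55.
Imani ∩ Grace ∩ Vanya: 10:40-12:25, 15:25-15:45, 16:15-17:10, 17:35-17:55.
Imani ∩ Grace ∩ Vanya ∩ Rina: 10:40-12:25, 15:25-15:45, 16:15-17:10, 17:35-17:55.
Imani ∩ Grace ∩ Vanya ∩ Rina ∩ Zane: 10:40-12:15, 16:15-17:10, 17:35-17:55.
Summing the common windows: 95 + 55 + 20 = 170 minutes.

170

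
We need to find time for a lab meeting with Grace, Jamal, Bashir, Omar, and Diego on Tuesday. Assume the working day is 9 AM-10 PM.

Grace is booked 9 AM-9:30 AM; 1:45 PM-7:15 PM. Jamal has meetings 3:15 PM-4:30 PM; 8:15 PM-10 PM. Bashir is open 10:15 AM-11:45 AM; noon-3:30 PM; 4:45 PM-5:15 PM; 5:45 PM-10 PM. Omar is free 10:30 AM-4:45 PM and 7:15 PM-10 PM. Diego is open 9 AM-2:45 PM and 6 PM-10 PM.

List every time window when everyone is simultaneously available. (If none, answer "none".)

Grace free: 09:30-13:45, 19:15-22:00 (invert busy blocks within the working day).
Jamal free: 09:00-15:15, 16:30-20:15 (invert busy blocks within the working day).
Bashir free: 10:15-11:45, 12:00-15:30, 16:45-17:15, 17:45-22:00.
Omar free: 10:30-16:45, 19:15-22:00.
Diego free: 09:00-14:45, 18:00-22:00.
Grace ∩ Jamal: 09:30-13:45, 19:15-20:15.
Grace ∩ Jamal ∩ Bashir: 10:15-11:45, 12:00-13:45, 19:15-20:15.
Grace ∩ Jamal ∩ Bashir ∩ Omar: 10:30-11:45, 12:00-13:45, 19:15-20:15.
Grace ∩ Jamal ∩ Bashir ∩ Omar ∩ Diego: 10:30-11:45, 12:00-13:45, 19:15-20:15.

10:30-11:45, 12:00-13:45, 19:15-20:15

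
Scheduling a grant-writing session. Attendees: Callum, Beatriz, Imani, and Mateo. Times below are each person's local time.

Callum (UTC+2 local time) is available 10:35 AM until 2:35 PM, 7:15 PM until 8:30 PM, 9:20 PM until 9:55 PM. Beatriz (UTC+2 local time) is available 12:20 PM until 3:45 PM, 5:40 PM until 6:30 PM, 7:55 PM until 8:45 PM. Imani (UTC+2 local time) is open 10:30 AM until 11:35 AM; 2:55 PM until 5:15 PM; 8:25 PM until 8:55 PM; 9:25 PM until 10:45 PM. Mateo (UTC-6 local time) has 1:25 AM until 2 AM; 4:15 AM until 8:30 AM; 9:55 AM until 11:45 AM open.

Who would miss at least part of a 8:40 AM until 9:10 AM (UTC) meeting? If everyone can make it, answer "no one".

Beatriz, Mateo

Callum in UTC: 08:35-12:35, 17:15-18:30, 19:20-19:55 (subtract 2h to convert from UTC+2).
Beatriz in UTC: 10:20-13:45, 15:40-16:30, 17:55-18:45 (subtract 2h to convert from UTC+2).
Imani in UTC: 08:30-09:35, 12:55-15:15, 18:25-18:55, 19:25-20:45 (subtract 2h to convert from UTC+2).
Mateo in UTC: 07:25-08:00, 10:15-14:30, 15:55-17:45 (add 6h to convert from UTC-6).
Callum: free for 08:40-09:10. Beatriz: not fully free for 08:40-09:10. Imani: free for 08:40-09:10. Mateo: not fully free for 08:40-09:10.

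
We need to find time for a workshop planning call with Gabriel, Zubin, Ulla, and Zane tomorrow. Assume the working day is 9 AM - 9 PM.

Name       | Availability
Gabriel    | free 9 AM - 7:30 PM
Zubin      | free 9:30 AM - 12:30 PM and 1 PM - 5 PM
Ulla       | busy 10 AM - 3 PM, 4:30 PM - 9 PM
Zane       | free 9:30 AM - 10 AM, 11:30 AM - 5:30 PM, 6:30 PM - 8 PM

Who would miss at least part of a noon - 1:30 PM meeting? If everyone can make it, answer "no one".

Gabriel free: 09:00-19:30.
Zubin free: 09:30-12:30, 13:00-17:00.
Ulla free: 09:00-10:00, 15:00-16:30 (invert busy blocks within the working day).
Zane free: 09:30-10:00, 11:30-17:30, 18:30-20:00.
Gabriel: free for 12:00-13:30. Zubin: not fully free for 12:00-13:30. Ulla: not fully free for 12:00-13:30. Zane: free for 12:00-13:30.

Ulla, Zubin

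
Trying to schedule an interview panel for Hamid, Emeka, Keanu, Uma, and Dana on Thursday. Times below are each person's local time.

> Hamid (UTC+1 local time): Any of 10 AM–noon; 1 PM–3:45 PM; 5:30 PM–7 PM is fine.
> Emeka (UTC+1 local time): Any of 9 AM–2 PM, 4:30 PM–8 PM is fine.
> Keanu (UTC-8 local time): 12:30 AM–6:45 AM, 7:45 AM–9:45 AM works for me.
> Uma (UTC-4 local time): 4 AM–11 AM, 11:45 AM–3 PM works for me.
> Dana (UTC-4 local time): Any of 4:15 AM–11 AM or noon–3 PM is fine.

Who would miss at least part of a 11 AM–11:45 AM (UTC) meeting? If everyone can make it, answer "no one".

Hamid in UTC: 09:00-11:00, 12:00-14:45, 16:30-18:00 (subtract 1h to convert from UTC+1).
Emeka in UTC: 08:00-13:00, 15:30-19:00 (subtract 1h to convert from UTC+1).
Keanu in UTC: 08:30-14:45, 15:45-17:45 (add 8h to convert from UTC-8).
Uma in UTC: 08:00-15:00, 15:45-19:00 (add 4h to convert from UTC-4).
Dana in UTC: 08:15-15:00, 16:00-19:00 (add 4h to convert from UTC-4).
Hamid: not fully free for 11:00-11:45. Emeka: free for 11:00-11:45. Keanu: free for 11:00-11:45. Uma: free for 11:00-11:45. Dana: free for 11:00-11:45.

Hamid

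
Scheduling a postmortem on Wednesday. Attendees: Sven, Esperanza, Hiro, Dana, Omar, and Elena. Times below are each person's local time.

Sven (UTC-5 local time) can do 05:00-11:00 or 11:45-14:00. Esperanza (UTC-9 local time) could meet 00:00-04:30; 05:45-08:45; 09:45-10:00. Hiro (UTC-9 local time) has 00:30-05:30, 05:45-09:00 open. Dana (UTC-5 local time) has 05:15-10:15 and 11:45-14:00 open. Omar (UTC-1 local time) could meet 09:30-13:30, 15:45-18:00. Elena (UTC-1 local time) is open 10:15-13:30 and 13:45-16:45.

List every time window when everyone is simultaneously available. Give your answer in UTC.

Sven in UTC: 10:00-16:00, 16:45-19:00 (add 5h to convert from UTC-5).
Esperanza in UTC: 09:00-13:30, 14:45-17:45, 18:45-19:00 (add 9h to convert from UTC-9).
Hiro in UTC: 09:30-14:30, 14:45-18:00 (add 9h to convert from UTC-9).
Dana in UTC: 10:15-15:15, 16:45-19:00 (add 5h to convert from UTC-5).
Omar in UTC: 10:30-14:30, 16:45-19:00 (add 1h to convert from UTC-1).
Elena in UTC: 11:15-14:30, 14:45-17:45 (add 1h to convert from UTC-1).
Sven ∩ Esperanza: 10:00-13:30, 14:45-16:00, 16:45-17:45, 18:45-19:00.
Sven ∩ Esperanza ∩ Hiro: 10:00-13:30, 14:45-16:00, 16:45-17:45.
Sven ∩ Esperanza ∩ Hiro ∩ Dana: 10:15-13:30, 14:45-15:15, 16:45-17:45.
Sven ∩ Esperanza ∩ Hiro ∩ Dana ∩ Omar: 10:30-13:30, 16:45-17:45.
Sven ∩ Esperanza ∩ Hiro ∩ Dana ∩ Omar ∩ Elena: 11:15-13:30, 16:45-17:45.

11:15-13:30, 16:45-17:45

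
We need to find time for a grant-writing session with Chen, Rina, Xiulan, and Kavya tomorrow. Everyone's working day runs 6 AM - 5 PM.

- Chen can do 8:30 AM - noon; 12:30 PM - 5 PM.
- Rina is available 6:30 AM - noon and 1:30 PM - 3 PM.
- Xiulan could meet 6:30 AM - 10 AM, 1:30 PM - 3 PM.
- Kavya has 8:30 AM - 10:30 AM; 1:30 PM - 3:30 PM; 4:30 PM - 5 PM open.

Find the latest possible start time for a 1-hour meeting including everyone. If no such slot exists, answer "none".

Chen ∩ Rina: 08:30-12:00, 13:30-15:00.
Chen ∩ Rina ∩ Xiulan: 08:30-10:00, 13:30-15:00.
Chen ∩ Rina ∩ Xiulan ∩ Kavya: 08:30-10:00, 13:30-15:00.
The last common window of at least 60 minutes is 13:30-15:00; a 60-minute meeting can start as late as 14:00 and still end by 15:00.

14:00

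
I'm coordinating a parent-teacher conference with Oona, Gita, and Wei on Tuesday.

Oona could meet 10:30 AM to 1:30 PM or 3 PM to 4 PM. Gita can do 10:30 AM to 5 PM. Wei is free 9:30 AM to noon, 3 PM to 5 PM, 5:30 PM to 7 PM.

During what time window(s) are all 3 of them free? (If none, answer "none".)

10:30-12:00, 15:00-16:00

Oona ∩ Gita: 10:30-13:30, 15:00-16:00.
Oona ∩ Gita ∩ Wei: 10:30-12:00, 15:00-16:00.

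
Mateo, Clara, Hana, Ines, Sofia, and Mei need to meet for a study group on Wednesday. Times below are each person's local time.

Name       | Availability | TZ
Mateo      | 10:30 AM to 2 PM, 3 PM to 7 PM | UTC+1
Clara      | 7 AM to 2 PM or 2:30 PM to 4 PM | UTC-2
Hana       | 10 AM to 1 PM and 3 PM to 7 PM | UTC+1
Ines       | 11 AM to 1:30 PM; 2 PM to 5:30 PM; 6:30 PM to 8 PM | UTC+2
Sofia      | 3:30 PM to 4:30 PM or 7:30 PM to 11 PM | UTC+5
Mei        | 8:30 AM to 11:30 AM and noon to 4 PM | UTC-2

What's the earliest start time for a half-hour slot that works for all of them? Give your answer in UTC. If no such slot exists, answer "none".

Mateo in UTC: 09:30-13:00, 14:00-18:00 (subtract 1h to convert from UTC+1).
Clara in UTC: 09:00-16:00, 16:30-18:00 (add 2h to convert from UTC-2).
Hana in UTC: 09:00-12:00, 14:00-18:00 (subtract 1h to convert from UTC+1).
Ines in UTC: 09:00-11:30, 12:00-15:30, 16:30-18:00 (subtract 2h to convert from UTC+2).
Sofia in UTC: 10:30-11:30, 14:30-18:00 (subtract 5h to convert from UTC+5).
Mei in UTC: 10:30-13:30, 14:00-18:00 (add 2h to convert from UTC-2).
Mateo ∩ Clara: 09:30-13:00, 14:00-16:00, 16:30-18:00.
Mateo ∩ Clara ∩ Hana: 09:30-12:00, 14:00-16:00, 16:30-18:00.
Mateo ∩ Clara ∩ Hana ∩ Ines: 09:30-11:30, 14:00-15:30, 16:30-18:00.
Mateo ∩ Clara ∩ Hana ∩ Ines ∩ Sofia: 10:30-11:30, 14:30-15:30, 16:30-18:00.
Mateo ∩ Clara ∩ Hana ∩ Ines ∩ Sofia ∩ Mei: 10:30-11:30, 14:30-15:30, 16:30-18:00.
So the common availability across everyone is 10:30-11:30, 14:30-15:30, 16:30-18:00.
The first common window of at least 30 minutes is 10:30-11:30, so the earliest start is 10:30.

10:30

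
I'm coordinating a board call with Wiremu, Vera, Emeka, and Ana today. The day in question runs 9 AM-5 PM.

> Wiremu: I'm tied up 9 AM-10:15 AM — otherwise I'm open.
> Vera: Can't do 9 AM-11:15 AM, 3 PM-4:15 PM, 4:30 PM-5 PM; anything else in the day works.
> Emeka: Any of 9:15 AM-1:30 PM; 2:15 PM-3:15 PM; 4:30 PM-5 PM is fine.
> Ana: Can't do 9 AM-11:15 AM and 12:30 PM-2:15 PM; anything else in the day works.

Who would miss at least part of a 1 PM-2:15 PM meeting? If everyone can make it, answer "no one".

Wiremu free: 10:15-17:00 (invert busy blocks within the working day).
Vera free: 11:15-15:00, 16:15-16:30 (invert busy blocks within the working day).
Emeka free: 09:15-13:30, 14:15-15:15, 16:30-17:00.
Ana free: 11:15-12:30, 14:15-17:00 (invert busy blocks within the working day).
Wiremu: free for 13:00-14:15. Vera: free for 13:00-14:15. Emeka: not fully free for 13:00-14:15. Ana: not fully free for 13:00-14:15.

Ana, Emeka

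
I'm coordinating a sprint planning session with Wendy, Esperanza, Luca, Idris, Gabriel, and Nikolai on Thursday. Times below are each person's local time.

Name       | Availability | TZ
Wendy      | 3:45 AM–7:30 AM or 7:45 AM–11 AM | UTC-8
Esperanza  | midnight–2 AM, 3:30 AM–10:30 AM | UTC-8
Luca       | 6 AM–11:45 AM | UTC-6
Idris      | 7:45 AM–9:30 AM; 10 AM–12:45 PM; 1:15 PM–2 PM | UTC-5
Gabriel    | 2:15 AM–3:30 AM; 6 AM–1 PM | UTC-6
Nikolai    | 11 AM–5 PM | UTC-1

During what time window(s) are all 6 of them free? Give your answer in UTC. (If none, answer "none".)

12:45-14:30, 15:00-15:30, 15:45-17:45

Wendy in UTC: 11:45-15:30, 15:45-19:00 (add 8h to convert from UTC-8).
Esperanza in UTC: 08:00-10:00, 11:30-18:30 (add 8h to convert from UTC-8).
Luca in UTC: 12:00-17:45 (add 6h to convert from UTC-6).
Idris in UTC: 12:45-14:30, 15:00-17:45, 18:15-19:00 (add 5h to convert from UTC-5).
Gabriel in UTC: 08:15-09:30, 12:00-19:00 (add 6h to convert from UTC-6).
Nikolai in UTC: 12:00-18:00 (add 1h to convert from UTC-1).
Wendy ∩ Esperanza: 11:45-15:30, 15:45-18:30.
Wendy ∩ Esperanza ∩ Luca: 12:00-15:30, 15:45-17:45.
Wendy ∩ Esperanza ∩ Luca ∩ Idris: 12:45-14:30, 15:00-15:30, 15:45-17:45.
Wendy ∩ Esperanza ∩ Luca ∩ Idris ∩ Gabriel: 12:45-14:30, 15:00-15:30, 15:45-17:45.
Wendy ∩ Esperanza ∩ Luca ∩ Idris ∩ Gabriel ∩ Nikolai: 12:45-14:30, 15:00-15:30, 15:45-17:45.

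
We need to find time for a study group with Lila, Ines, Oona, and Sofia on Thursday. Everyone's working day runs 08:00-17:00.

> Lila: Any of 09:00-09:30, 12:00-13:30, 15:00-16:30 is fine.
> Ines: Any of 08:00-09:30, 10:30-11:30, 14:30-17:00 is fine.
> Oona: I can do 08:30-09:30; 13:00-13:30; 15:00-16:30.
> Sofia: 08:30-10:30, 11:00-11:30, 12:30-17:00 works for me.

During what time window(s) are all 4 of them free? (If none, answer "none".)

Lila ∩ Ines: 09:00-09:30, 15:00-16:30.
Lila ∩ Ines ∩ Oona: 09:00-09:30, 15:00-16:30.
Lila ∩ Ines ∩ Oona ∩ Sofia: 09:00-09:30, 15:00-16:30.
So the common availability across everyone is 09:00-09:30, 15:00-16:30.

09:00-09:30, 15:00-16:30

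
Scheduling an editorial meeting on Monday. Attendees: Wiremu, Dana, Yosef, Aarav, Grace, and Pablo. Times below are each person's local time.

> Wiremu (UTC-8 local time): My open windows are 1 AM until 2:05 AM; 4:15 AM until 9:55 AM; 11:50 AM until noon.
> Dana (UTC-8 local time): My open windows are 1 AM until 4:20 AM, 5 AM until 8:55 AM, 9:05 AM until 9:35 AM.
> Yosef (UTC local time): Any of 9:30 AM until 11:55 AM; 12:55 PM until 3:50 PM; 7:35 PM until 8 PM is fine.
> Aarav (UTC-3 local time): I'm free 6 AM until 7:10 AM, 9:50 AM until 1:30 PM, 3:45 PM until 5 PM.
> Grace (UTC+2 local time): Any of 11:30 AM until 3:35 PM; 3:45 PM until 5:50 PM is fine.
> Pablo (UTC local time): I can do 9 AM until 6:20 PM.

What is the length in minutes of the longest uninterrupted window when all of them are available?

Wiremu in UTC: 09:00-10:05, 12:15-17:55, 19:50-20:00 (add 8h to convert from UTC-8).
Dana in UTC: 09:00-12:20, 13:00-16:55, 17:05-17:35 (add 8h to convert from UTC-8).
Yosef in UTC: 09:30-11:55, 12:55-15:50, 19:35-20:00.
Aarav in UTC: 09:00-10:10, 12:50-16:30, 18:45-20:00 (add 3h to convert from UTC-3).
Grace in UTC: 09:30-13:35, 13:45-15:50 (subtract 2h to convert from UTC+2).
Pablo in UTC: 09:00-18:20.
Wiremu ∩ Dana: 09:00-10:05, 12:15-12:20, 13:00-16:55, 17:05-17:35.
Wiremu ∩ Dana ∩ Yosef: 09:30-10:05, 13:00-15:50.
Wiremu ∩ Dana ∩ Yosef ∩ Aarav: 09:30-10:05, 13:00-15:50.
Wiremu ∩ Dana ∩ Yosef ∩ Aarav ∩ Grace: 09:30-10:05, 13:00-13:35, 13:45-15:50.
Wiremu ∩ Dana ∩ Yosef ∩ Aarav ∩ Grace ∩ Pablo: 09:30-10:05, 13:00-13:35, 13:45-15:50.
The longest is 13:45-15:50 at 125 minutes.

125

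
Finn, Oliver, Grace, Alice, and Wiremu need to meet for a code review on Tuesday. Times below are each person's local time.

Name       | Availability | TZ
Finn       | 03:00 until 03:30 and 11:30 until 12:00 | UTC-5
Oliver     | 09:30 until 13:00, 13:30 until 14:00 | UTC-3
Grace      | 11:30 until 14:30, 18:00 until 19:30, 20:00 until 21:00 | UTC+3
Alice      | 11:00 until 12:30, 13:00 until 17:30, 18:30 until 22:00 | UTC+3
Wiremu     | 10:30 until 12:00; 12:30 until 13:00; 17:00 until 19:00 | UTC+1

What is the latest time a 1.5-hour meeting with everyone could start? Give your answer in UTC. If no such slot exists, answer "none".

Finn in UTC: 08:00-08:30, 16:30-17:00 (add 5h to convert from UTC-5).
Oliver in UTC: 12:30-16:00, 16:30-17:00 (add 3h to convert from UTC-3).
Grace in UTC: 08:30-11:30, 15:00-16:30, 17:00-18:00 (subtract 3h to convert from UTC+3).
Alice in UTC: 08:00-09:30, 10:00-14:30, 15:30-19:00 (subtract 3h to convert from UTC+3).
Wiremu in UTC: 09:30-11:00, 11:30-12:00, 16:00-18:00 (subtract 1h to convert from UTC+1).
Finn ∩ Oliver: 16:30-17:00.
Finn ∩ Oliver ∩ Grace: ∅.
Finn ∩ Oliver ∩ Grace ∩ Alice: ∅.
Finn ∩ Oliver ∩ Grace ∩ Alice ∩ Wiremu: ∅.
There is no time when everyone is free.
No common window is at least 90 minutes long.

none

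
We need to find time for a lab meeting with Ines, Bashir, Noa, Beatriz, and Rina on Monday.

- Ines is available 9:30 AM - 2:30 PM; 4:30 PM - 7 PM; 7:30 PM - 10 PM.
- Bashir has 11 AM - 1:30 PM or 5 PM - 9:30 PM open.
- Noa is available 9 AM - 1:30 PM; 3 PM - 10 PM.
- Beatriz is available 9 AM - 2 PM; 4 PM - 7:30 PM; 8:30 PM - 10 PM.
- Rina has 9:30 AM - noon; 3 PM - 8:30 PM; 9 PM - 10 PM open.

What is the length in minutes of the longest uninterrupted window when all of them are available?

120

Ines ∩ Bashir: 11:00-13:30, 17:00-19:00, 19:30-21:30.
Ines ∩ Bashir ∩ Noa: 11:00-13:30, 17:00-19:00, 19:30-21:30.
Ines ∩ Bashir ∩ Noa ∩ Beatriz: 11:00-13:30, 17:00-19:00, 20:30-21:30.
Ines ∩ Bashir ∩ Noa ∩ Beatriz ∩ Rina: 11:00-12:00, 17:00-19:00, 21:00-21:30.
The longest is 17:00-19:00 at 120 minutes.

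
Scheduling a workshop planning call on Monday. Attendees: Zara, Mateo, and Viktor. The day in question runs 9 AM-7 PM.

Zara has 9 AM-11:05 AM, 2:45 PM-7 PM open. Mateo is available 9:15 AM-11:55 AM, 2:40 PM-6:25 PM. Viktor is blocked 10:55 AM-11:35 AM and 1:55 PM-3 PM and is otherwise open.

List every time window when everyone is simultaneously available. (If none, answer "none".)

Zara free: 09:00-11:05, 14:45-19:00.
Mateo free: 09:15-11:55, 14:40-18:25.
Viktor free: 09:00-10:55, 11:35-13:55, 15:00-19:00 (invert busy blocks within the working day).
Zara ∩ Mateo: 09:15-11:05, 14:45-18:25.
Zara ∩ Mateo ∩ Viktor: 09:15-10:55, 15:00-18:25.

09:15-10:55, 15:00-18:25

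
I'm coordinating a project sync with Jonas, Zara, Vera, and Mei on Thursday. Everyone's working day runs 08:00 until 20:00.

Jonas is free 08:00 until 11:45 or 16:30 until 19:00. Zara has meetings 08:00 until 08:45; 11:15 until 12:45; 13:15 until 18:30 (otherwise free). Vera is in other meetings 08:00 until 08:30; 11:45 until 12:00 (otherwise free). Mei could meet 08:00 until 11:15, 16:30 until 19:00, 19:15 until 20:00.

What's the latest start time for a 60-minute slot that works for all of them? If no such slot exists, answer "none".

Jonas free: 08:00-11:45, 16:30-19:00.
Zara free: 08:45-11:15, 12:45-13:15, 18:30-20:00 (invert busy blocks within the working day).
Vera free: 08:30-11:45, 12:00-20:00 (invert busy blocks within the working day).
Mei free: 08:00-11:15, 16:30-19:00, 19:15-20:00.
Jonas ∩ Zara: 08:45-11:15, 18:30-19:00.
Jonas ∩ Zara ∩ Vera: 08:45-11:15, 18:30-19:00.
Jonas ∩ Zara ∩ Vera ∩ Mei: 08:45-11:15, 18:30-19:00.
So the common availability across everyone is 08:45-11:15, 18:30-19:00.
The last common window of at least 60 minutes is 08:45-11:15; a 60-minute meeting can start as late as 10:15 and still end by 11:15.

10:15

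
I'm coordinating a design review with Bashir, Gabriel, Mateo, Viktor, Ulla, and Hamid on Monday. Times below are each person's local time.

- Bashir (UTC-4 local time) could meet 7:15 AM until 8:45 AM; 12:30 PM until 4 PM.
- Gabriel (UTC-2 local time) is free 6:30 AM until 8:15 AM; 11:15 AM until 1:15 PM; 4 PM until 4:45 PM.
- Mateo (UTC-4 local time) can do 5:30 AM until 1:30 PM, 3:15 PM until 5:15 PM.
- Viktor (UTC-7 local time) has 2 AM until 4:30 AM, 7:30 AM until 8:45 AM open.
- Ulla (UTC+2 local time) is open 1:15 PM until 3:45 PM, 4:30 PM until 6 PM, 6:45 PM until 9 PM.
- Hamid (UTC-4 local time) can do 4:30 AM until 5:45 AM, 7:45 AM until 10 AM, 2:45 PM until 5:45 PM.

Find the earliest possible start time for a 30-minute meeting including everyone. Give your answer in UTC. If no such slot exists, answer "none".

Bashir in UTC: 11:15-12:45, 16:30-20:00 (add 4h to convert from UTC-4).
Gabriel in UTC: 08:30-10:15, 13:15-15:15, 18:00-18:45 (add 2h to convert from UTC-2).
Mateo in UTC: 09:30-17:30, 19:15-21:15 (add 4h to convert from UTC-4).
Viktor in UTC: 09:00-11:30, 14:30-15:45 (add 7h to convert from UTC-7).
Ulla in UTC: 11:15-13:45, 14:30-16:00, 16:45-19:00 (subtract 2h to convert from UTC+2).
Hamid in UTC: 08:30-09:45, 11:45-14:00, 18:45-21:45 (add 4h to convert from UTC-4).
Bashir ∩ Gabriel: 18:00-18:45.
Bashir ∩ Gabriel ∩ Mateo: ∅.
Bashir ∩ Gabriel ∩ Mateo ∩ Viktor: ∅.
Bashir ∩ Gabriel ∩ Mateo ∩ Viktor ∩ Ulla: ∅.
Bashir ∩ Gabriel ∩ Mateo ∩ Viktor ∩ Ulla ∩ Hamid: ∅.
There is no time when everyone is free.
No common window is at least 30 minutes long.

none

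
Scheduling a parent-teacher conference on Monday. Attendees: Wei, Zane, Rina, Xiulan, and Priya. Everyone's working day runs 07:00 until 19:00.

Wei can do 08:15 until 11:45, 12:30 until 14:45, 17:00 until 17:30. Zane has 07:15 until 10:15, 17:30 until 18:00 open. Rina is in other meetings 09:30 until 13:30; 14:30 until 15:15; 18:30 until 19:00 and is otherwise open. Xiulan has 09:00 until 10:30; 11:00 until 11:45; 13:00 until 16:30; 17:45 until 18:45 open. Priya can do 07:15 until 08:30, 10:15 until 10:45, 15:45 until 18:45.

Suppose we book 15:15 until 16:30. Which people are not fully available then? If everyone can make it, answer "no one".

Wei free: 08:15-11:45, 12:30-14:45, 17:00-17:30.
Zane free: 07:15-10:15, 17:30-18:00.
Rina free: 07:00-09:30, 13:30-14:30, 15:15-18:30 (invert busy blocks within the working day).
Xiulan free: 09:00-10:30, 11:00-11:45, 13:00-16:30, 17:45-18:45.
Priya free: 07:15-08:30, 10:15-10:45, 15:45-18:45.
Wei: not fully free for 15:15-16:30. Zane: not fully free for 15:15-16:30. Rina: free for 15:15-16:30. Xiulan: free for 15:15-16:30. Priya: not fully free for 15:15-16:30.

Priya, Wei, Zane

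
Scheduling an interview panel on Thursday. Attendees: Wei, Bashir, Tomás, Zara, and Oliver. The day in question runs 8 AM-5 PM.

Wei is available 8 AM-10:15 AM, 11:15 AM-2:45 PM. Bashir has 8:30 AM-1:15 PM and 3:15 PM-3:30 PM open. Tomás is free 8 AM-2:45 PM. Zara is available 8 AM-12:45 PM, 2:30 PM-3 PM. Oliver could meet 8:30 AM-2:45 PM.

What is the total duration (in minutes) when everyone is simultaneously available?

Wei ∩ Bashir: 08:30-10:15, 11:15-13:15.
Wei ∩ Bashir ∩ Tomás: 08:30-10:15, 11:15-13:15.
Wei ∩ Bashir ∩ Tomás ∩ Zara: 08:30-10:15, 11:15-12:45.
Wei ∩ Bashir ∩ Tomás ∩ Zara ∩ Oliver: 08:30-10:15, 11:15-12:45.
Summing the common windows: 105 + 90 = 195 minutes.

195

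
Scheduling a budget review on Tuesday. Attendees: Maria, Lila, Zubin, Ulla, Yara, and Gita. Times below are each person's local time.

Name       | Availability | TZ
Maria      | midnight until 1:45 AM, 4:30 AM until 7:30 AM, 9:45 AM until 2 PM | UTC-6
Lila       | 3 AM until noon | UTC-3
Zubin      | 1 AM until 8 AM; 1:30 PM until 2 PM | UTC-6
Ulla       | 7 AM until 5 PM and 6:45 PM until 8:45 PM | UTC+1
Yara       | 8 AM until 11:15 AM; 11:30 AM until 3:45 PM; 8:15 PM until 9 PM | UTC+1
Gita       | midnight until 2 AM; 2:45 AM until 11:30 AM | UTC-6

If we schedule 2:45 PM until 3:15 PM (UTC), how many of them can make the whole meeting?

2

Maria in UTC: 06:00-07:45, 10:30-13:30, 15:45-20:00 (add 6h to convert from UTC-6).
Lila in UTC: 06:00-15:00 (add 3h to convert from UTC-3).
Zubin in UTC: 07:00-14:00, 19:30-20:00 (add 6h to convert from UTC-6).
Ulla in UTC: 06:00-16:00, 17:45-19:45 (subtract 1h to convert from UTC+1).
Yara in UTC: 07:00-10:15, 10:30-14:45, 19:15-20:00 (subtract 1h to convert from UTC+1).
Gita in UTC: 06:00-08:00, 08:45-17:30 (add 6h to convert from UTC-6).
Ulla and Gita can make the full 14:45-15:15 slot — that's 2.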